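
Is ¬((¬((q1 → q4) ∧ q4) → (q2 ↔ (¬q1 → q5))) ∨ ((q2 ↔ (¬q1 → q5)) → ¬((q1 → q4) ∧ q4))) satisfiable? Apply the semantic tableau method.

Initial set: {¬((¬((q1 → q4) ∧ q4) → (q2 ↔ (¬q1 → q5))) ∨ ((q2 ↔ (¬q1 → q5)) → ¬((q1 → q4) ∧ q4)))}.
¬((¬((q1 → q4) ∧ q4) → (q2 ↔ (¬q1 → q5))) ∨ ((q2 ↔ (¬q1 → q5)) → ¬((q1 → q4) ∧ q4))): α-rule — add ¬(¬((q1 → q4) ∧ q4) → (q2 ↔ (¬q1 → q5))), ¬((q2 ↔ (¬q1 → q5)) → ¬((q1 → q4) ∧ q4)).
¬(¬((q1 → q4) ∧ q4) → (q2 ↔ (¬q1 → q5))): α-rule — add ¬((q1 → q4) ∧ q4), ¬(q2 ↔ (¬q1 → q5)).
¬((q2 ↔ (¬q1 → q5)) → ¬((q1 → q4) ∧ q4)): α-rule — add (q2 ↔ (¬q1 → q5)), ¬¬((q1 → q4) ∧ q4).
¬¬((q1 → q4) ∧ q4): α-rule — add (q1 → q4), q4.
¬((q1 → q4) ∧ q4): β-rule — branch into ¬(q1 → q4)  //  ¬q4.
  branch 1 (add ¬(q1 → q4)):
    ¬(q1 → q4): α-rule — add q1, ¬q4.
    × closes — contains both q4 and ¬q4.
  branch 2 (add ¬q4):
    × closes — contains both q4 and ¬q4.
All 2 branches close.
Every branch closed; the formula is unsatisfiable.

Unsatisfiable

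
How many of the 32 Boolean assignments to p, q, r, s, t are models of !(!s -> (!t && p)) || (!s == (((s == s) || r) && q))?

Initial set: {(!(!s -> (!t && p)) || (!s == (((s == s) || r) && q)))}.
(!(!s -> (!t && p)) || (!s == (((s == s) || r) && q))): β-rule — branch into !(!s -> (!t && p))  //  (!s == (((s == s) || r) && q)).
  branch 1 (add !(!s -> (!t && p))):
    !(!s -> (!t && p)): α-rule — add !s, !(!t && p).
    !(!t && p): β-rule — branch into !!t  //  !p.
      branch 1.1 (add !!t):
        ○ open, literals {s=F, t=T}.
      branch 1.2 (add !p):
        ○ open, literals {p=F, s=F}.
  branch 2 (add (!s == (((s == s) || r) && q))):
    (!s == (((s == s) || r) && q)): β-rule — branch into !s, (((s == s) || r) && q)  //  !!s, !(((s == s) || r) && q).
      branch 2.1 (add !s, (((s == s) || r) && q)):
        (((s == s) || r) && q): α-rule — add ((s == s) || r), q.
        ((s == s) || r): β-rule — branch into (s == s)  //  r.
          branch 2.1.1 (add (s == s)):
            (s == s): β-rule — branch into s, s  //  !s, !s.
              branch 2.1.1.1 (add s, s):
                × closes — contains both s and !s.
              branch 2.1.1.2 (add !s, !s):
                ○ open, literals {q=T, s=F}.
          branch 2.1.2 (add r):
            ○ open, literals {q=T, r=T, s=F}.
      branch 2.2 (add !!s, !(((s == s) || r) && q)):
        !(((s == s) || r) && q): β-rule — branch into !((s == s) || r)  //  !q.
          branch 2.2.1 (add !((s == s) || r)):
            !((s == s) || r): α-rule — add !(s == s), !r.
            !(s == s): β-rule — branch into s, !s  //  !s, s.
              branch 2.2.1.1 (add s, !s):
                × closes — contains both s and !s.
              branch 2.2.1.2 (add !s, s):
                × closes — contains both s and !s.
          branch 2.2.2 (add !q):
            ○ open, literals {q=F, s=T}.
3 branches closed, 5 open.
Each open branch fixes some atoms; the unmentioned ones are free. Counting distinct full assignments: branch {s=F, t=T} (p, q, r) contributes 8 new; branch {p=F, s=F} (q, r, t) contributes 4 new; branch {q=T, s=F} (p, r, t) contributes 2 new; branch {q=T, r=T, s=F} (p, t) contributes 0 new; branch {q=F, s=T} (p, r, t) contributes 8 new. Total: 22.

22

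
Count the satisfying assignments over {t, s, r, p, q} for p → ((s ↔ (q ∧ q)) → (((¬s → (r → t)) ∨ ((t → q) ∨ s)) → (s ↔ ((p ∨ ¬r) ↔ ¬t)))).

Initial set: {(p → ((s ↔ (q ∧ q)) → (((¬s → (r → t)) ∨ ((t → q) ∨ s)) → (s ↔ ((p ∨ ¬r) ↔ ¬t)))))}.
(p → ((s ↔ (q ∧ q)) → (((¬s → (r → t)) ∨ ((t → q) ∨ s)) → (s ↔ ((p ∨ ¬r) ↔ ¬t))))): β-rule — branch into ¬p  //  ((s ↔ (q ∧ q)) → (((¬s → (r → t)) ∨ ((t → q) ∨ s)) → (s ↔ ((p ∨ ¬r) ↔ ¬t)))).
  branch 1 (add ¬p):
    ○ open, literals {p=F}.
  branch 2 (add ((s ↔ (q ∧ q)) → (((¬s → (r → t)) ∨ ((t → q) ∨ s)) → (s ↔ ((p ∨ ¬r) ↔ ¬t))))):
    ((s ↔ (q ∧ q)) → (((¬s → (r → t)) ∨ ((t → q) ∨ s)) → (s ↔ ((p ∨ ¬r) ↔ ¬t)))): β-rule — branch into ¬(s ↔ (q ∧ q))  //  (((¬s → (r → t)) ∨ ((t → q) ∨ s)) → (s ↔ ((p ∨ ¬r) ↔ ¬t))).
      branch 2.1 (add ¬(s ↔ (q ∧ q))):
        ¬(s ↔ (q ∧ q)): β-rule — branch into s, ¬(q ∧ q)  //  ¬s, (q ∧ q).
          branch 2.1.1 (add s, ¬(q ∧ q)):
            ¬(q ∧ q): β-rule — branch into ¬q  //  ¬q.
              branch 2.1.1.1 (add ¬q):
                ○ open, literals {q=F, s=T}.
              branch 2.1.1.2 (add ¬q):
                ○ open, literals {q=F, s=T}.
          branch 2.1.2 (add ¬s, (q ∧ q)):
            (q ∧ q): α-rule — add q, q.
            ○ open, literals {q=T, s=F}.
      branch 2.2 (add (((¬s → (r → t)) ∨ ((t → q) ∨ s)) → (s ↔ ((p ∨ ¬r) ↔ ¬t)))):
        (((¬s → (r → t)) ∨ ((t → q) ∨ s)) → (s ↔ ((p ∨ ¬r) ↔ ¬t))): β-rule — branch into ¬((¬s → (r → t)) ∨ ((t → q) ∨ s))  //  (s ↔ ((p ∨ ¬r) ↔ ¬t)).
          branch 2.2.1 (add ¬((¬s → (r → t)) ∨ ((t → q) ∨ s))):
            ¬((¬s → (r → t)) ∨ ((t → q) ∨ s)): α-rule — add ¬(¬s → (r → t)), ¬((t → q) ∨ s).
            ¬(¬s → (r → t)): α-rule — add ¬s, ¬(r → t).
            ¬((t → q) ∨ s): α-rule — add ¬(t → q), ¬s.
            ¬(r → t): α-rule — add r, ¬t.
            ¬(t → q): α-rule — add t, ¬q.
            × closes — contains both t and ¬t.
          branch 2.2.2 (add (s ↔ ((p ∨ ¬r) ↔ ¬t))):
            (s ↔ ((p ∨ ¬r) ↔ ¬t)): β-rule — branch into s, ((p ∨ ¬r) ↔ ¬t)  //  ¬s, ¬((p ∨ ¬r) ↔ ¬t).
              branch 2.2.2.1 (add s, ((p ∨ ¬r) ↔ ¬t)):
                ((p ∨ ¬r) ↔ ¬t): β-rule — branch into (p ∨ ¬r), ¬t  //  ¬(p ∨ ¬r), ¬¬t.
                  branch 2.2.2.1.1 (add (p ∨ ¬r), ¬t):
                    (p ∨ ¬r): β-rule — branch into p  //  ¬r.
                      branch 2.2.2.1.1.1 (add p):
                        ○ open, literals {p=T, s=T, t=F}.
                      branch 2.2.2.1.1.2 (add ¬r):
                        ○ open, literals {r=F, s=T, t=F}.
                  branch 2.2.2.1.2 (add ¬(p ∨ ¬r), ¬¬t):
                    ¬(p ∨ ¬r): α-rule — add ¬p, ¬¬r.
                    ○ open, literals {p=F, r=T, s=T, t=T}.
              branch 2.2.2.2 (add ¬s, ¬((p ∨ ¬r) ↔ ¬t)):
                ¬((p ∨ ¬r) ↔ ¬t): β-rule — branch into (p ∨ ¬r), ¬¬t  //  ¬(p ∨ ¬r), ¬t.
                  branch 2.2.2.2.1 (add (p ∨ ¬r), ¬¬t):
                    (p ∨ ¬r): β-rule — branch into p  //  ¬r.
                      branch 2.2.2.2.1.1 (add p):
                        ○ open, literals {p=T, s=F, t=T}.
                      branch 2.2.2.2.1.2 (add ¬r):
                        ○ open, literals {r=F, s=F, t=T}.
                  branch 2.2.2.2.2 (add ¬(p ∨ ¬r), ¬t):
                    ¬(p ∨ ¬r): α-rule — add ¬p, ¬¬r.
                    ○ open, literals {p=F, r=T, s=F, t=F}.
1 branch closed, 10 open.
Each open branch fixes some atoms; the unmentioned ones are free. Counting distinct full assignments: branch {p=F} (t, s, r, q) contributes 16 new; branch {q=F, s=T} (t, r, p) contributes 4 new; branch {q=F, s=T} (t, r, p) contributes 0 new; branch {q=T, s=F} (t, r, p) contributes 4 new; branch {p=T, s=T, t=F} (r, q) contributes 2 new; branch {r=F, s=T, t=F} (p, q) contributes 0 new; branch {p=F, r=T, s=T, t=T} (q) contributes 0 new; branch {p=T, s=F, t=T} (r, q) contributes 2 new; branch {r=F, s=F, t=T} (p, q) contributes 0 new; branch {p=F, r=T, s=F, t=F} (q) contributes 0 new. Total: 28.

28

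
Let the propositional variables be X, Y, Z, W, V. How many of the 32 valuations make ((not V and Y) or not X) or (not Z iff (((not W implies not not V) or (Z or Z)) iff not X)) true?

27

Initial set: {T (((not V and Y) or not X) or (not Z iff (((not W implies not not V) or (Z or Z)) iff not X)))}.
T (((not V and Y) or not X) or (not Z iff (((not W implies not not V) or (Z or Z)) iff not X))): β-rule — branch into T ((not V and Y) or not X)  //  T (not Z iff (((not W implies not not V) or (Z or Z)) iff not X)).
  branch 1 (add T ((not V and Y) or not X)):
    T ((not V and Y) or not X): β-rule — branch into T (not V and Y)  //  T not X.
      branch 1.1 (add T (not V and Y)):
        T (not V and Y): α-rule — add T not V, T Y.
        ○ open, literals {V=F, Y=T}.
      branch 1.2 (add T not X):
        ○ open, literals {X=F}.
  branch 2 (add T (not Z iff (((not W implies not not V) or (Z or Z)) iff not X))):
    T (not Z iff (((not W implies not not V) or (Z or Z)) iff not X)): β-rule — branch into T not Z, T (((not W implies not not V) or (Z or Z)) iff not X)  //  F not Z, F (((not W implies not not V) or (Z or Z)) iff not X).
      branch 2.1 (add T not Z, T (((not W implies not not V) or (Z or Z)) iff not X)):
        T (((not W implies not not V) or (Z or Z)) iff not X): β-rule — branch into T ((not W implies not not V) or (Z or Z)), T not X  //  F ((not W implies not not V) or (Z or Z)), F not X.
          branch 2.1.1 (add T ((not W implies not not V) or (Z or Z)), T not X):
            T ((not W implies not not V) or (Z or Z)): β-rule — branch into T (not W implies not not V)  //  T (Z or Z).
              branch 2.1.1.1 (add T (not W implies not not V)):
                T (not W implies not not V): β-rule — branch into F not W  //  T not not V.
                  branch 2.1.1.1.1 (add F not W):
                    ○ open, literals {W=T, X=F, Z=F}.
                  branch 2.1.1.1.2 (add T not not V):
                    T not not V: drop double negation, giving T V.
                    ○ open, literals {V=T, X=F, Z=F}.
              branch 2.1.1.2 (add T (Z or Z)):
                T (Z or Z): β-rule — branch into T Z  //  T Z.
                  branch 2.1.1.2.1 (add T Z):
                    × closes — contains both Z and not Z.
                  branch 2.1.1.2.2 (add T Z):
                    × closes — contains both Z and not Z.
          branch 2.1.2 (add F ((not W implies not not V) or (Z or Z)), F not X):
            F ((not W implies not not V) or (Z or Z)): α-rule — add F (not W implies not not V), F (Z or Z).
            F (not W implies not not V): α-rule — add T not W, F not not V.
            F (Z or Z): α-rule — add F Z, F Z.
            F not not V: drop double negation, giving F V.
            ○ open, literals {V=F, W=F, X=T, Z=F}.
      branch 2.2 (add F not Z, F (((not W implies not not V) or (Z or Z)) iff not X)):
        F (((not W implies not not V) or (Z or Z)) iff not X): β-rule — branch into T ((not W implies not not V) or (Z or Z)), F not X  //  F ((not W implies not not V) or (Z or Z)), T not X.
          branch 2.2.1 (add T ((not W implies not not V) or (Z or Z)), F not X):
            T ((not W implies not not V) or (Z or Z)): β-rule — branch into T (not W implies not not V)  //  T (Z or Z).
              branch 2.2.1.1 (add T (not W implies not not V)):
                T (not W implies not not V): β-rule — branch into F not W  //  T not not V.
                  branch 2.2.1.1.1 (add F not W):
                    ○ open, literals {W=T, X=T, Z=T}.
                  branch 2.2.1.1.2 (add T not not V):
                    T not not V: drop double negation, giving T V.
                    ○ open, literals {V=T, X=T, Z=T}.
              branch 2.2.1.2 (add T (Z or Z)):
                T (Z or Z): β-rule — branch into T Z  //  T Z.
                  branch 2.2.1.2.1 (add T Z):
                    ○ open, literals {X=T, Z=T}.
                  branch 2.2.1.2.2 (add T Z):
                    ○ open, literals {X=T, Z=T}.
          branch 2.2.2 (add F ((not W implies not not V) or (Z or Z)), T not X):
            F ((not W implies not not V) or (Z or Z)): α-rule — add F (not W implies not not V), F (Z or Z).
            F (not W implies not not V): α-rule — add T not W, F not not V.
            F (Z or Z): α-rule — add F Z, F Z.
            × closes — contains both Z and not Z.
3 branches closed, 9 open.
Each open branch fixes some atoms; the unmentioned ones are free. Counting distinct full assignments: branch {V=F, Y=T} (X, Z, W) contributes 8 new; branch {X=F} (Y, Z, W, V) contributes 12 new; branch {W=T, X=F, Z=F} (Y, V) contributes 0 new; branch {V=T, X=F, Z=F} (Y, W) contributes 0 new; branch {V=F, W=F, X=T, Z=F} (Y) contributes 1 new; branch {W=T, X=T, Z=T} (Y, V) contributes 3 new; branch {V=T, X=T, Z=T} (Y, W) contributes 2 new; branch {X=T, Z=T} (Y, W, V) contributes 1 new; branch {X=T, Z=T} (Y, W, V) contributes 0 new. Total: 27.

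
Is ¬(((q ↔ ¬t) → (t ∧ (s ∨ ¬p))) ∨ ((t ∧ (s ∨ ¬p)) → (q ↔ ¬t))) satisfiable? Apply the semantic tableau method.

Initial set: {¬(((q ↔ ¬t) → (t ∧ (s ∨ ¬p))) ∨ ((t ∧ (s ∨ ¬p)) → (q ↔ ¬t)))}.
¬(((q ↔ ¬t) → (t ∧ (s ∨ ¬p))) ∨ ((t ∧ (s ∨ ¬p)) → (q ↔ ¬t))): α-rule — add ¬((q ↔ ¬t) → (t ∧ (s ∨ ¬p))), ¬((t ∧ (s ∨ ¬p)) → (q ↔ ¬t)).
¬((q ↔ ¬t) → (t ∧ (s ∨ ¬p))): α-rule — add (q ↔ ¬t), ¬(t ∧ (s ∨ ¬p)).
¬((t ∧ (s ∨ ¬p)) → (q ↔ ¬t)): α-rule — add (t ∧ (s ∨ ¬p)), ¬(q ↔ ¬t).
(t ∧ (s ∨ ¬p)): α-rule — add t, (s ∨ ¬p).
(q ↔ ¬t): β-rule — branch into q, ¬t  //  ¬q, ¬¬t.
  branch 1 (add q, ¬t):
    × closes — contains both t and ¬t.
  branch 2 (add ¬q, ¬¬t):
    ¬(t ∧ (s ∨ ¬p)): β-rule — branch into ¬t  //  ¬(s ∨ ¬p).
      branch 2.1 (add ¬t):
        × closes — contains both t and ¬t.
      branch 2.2 (add ¬(s ∨ ¬p)):
        ¬(s ∨ ¬p): α-rule — add ¬s, ¬¬p.
        ¬(q ↔ ¬t): β-rule — branch into q, ¬¬t  //  ¬q, ¬t.
          branch 2.2.1 (add q, ¬¬t):
            × closes — contains both q and ¬q.
          branch 2.2.2 (add ¬q, ¬t):
            × closes — contains both t and ¬t.
All 4 branches close.
Every branch closed; the formula is unsatisfiable.

Unsatisfiable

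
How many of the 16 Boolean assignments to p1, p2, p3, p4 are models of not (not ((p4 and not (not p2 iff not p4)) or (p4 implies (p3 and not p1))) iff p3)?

Initial set: {not (not ((p4 and not (not p2 iff not p4)) or (p4 implies (p3 and not p1))) iff p3)}.
not (not ((p4 and not (not p2 iff not p4)) or (p4 implies (p3 and not p1))) iff p3): β-rule — branch into not ((p4 and not (not p2 iff not p4)) or (p4 implies (p3 and not p1))), not p3  //  not not ((p4 and not (not p2 iff not p4)) or (p4 implies (p3 and not p1))), p3.
  branch 1 (add not ((p4 and not (not p2 iff not p4)) or (p4 implies (p3 and not p1))), not p3):
    not ((p4 and not (not p2 iff not p4)) or (p4 implies (p3 and not p1))): α-rule — add not (p4 and not (not p2 iff not p4)), not (p4 implies (p3 and not p1)).
    not (p4 implies (p3 and not p1)): α-rule — add p4, not (p3 and not p1).
    not (p4 and not (not p2 iff not p4)): β-rule — branch into not p4  //  not not (not p2 iff not p4).
      branch 1.1 (add not p4):
        × closes — contains both p4 and not p4.
      branch 1.2 (add not not (not p2 iff not p4)):
        not (p3 and not p1): β-rule — branch into not p3  //  not not p1.
          branch 1.2.1 (add not p3):
            not not (not p2 iff not p4): β-rule — branch into not p2, not p4  //  not not p2, not not p4.
              branch 1.2.1.1 (add not p2, not p4):
                × closes — contains both p4 and not p4.
              branch 1.2.1.2 (add not not p2, not not p4):
                ○ open, literals {p2=T, p3=F, p4=T}.
          branch 1.2.2 (add not not p1):
            not not (not p2 iff not p4): β-rule — branch into not p2, not p4  //  not not p2, not not p4.
              branch 1.2.2.1 (add not p2, not p4):
                × closes — contains both p4 and not p4.
              branch 1.2.2.2 (add not not p2, not not p4):
                ○ open, literals {p1=T, p2=T, p3=F, p4=T}.
  branch 2 (add not not ((p4 and not (not p2 iff not p4)) or (p4 implies (p3 and not p1))), p3):
    not not ((p4 and not (not p2 iff not p4)) or (p4 implies (p3 and not p1))): β-rule — branch into (p4 and not (not p2 iff not p4))  //  (p4 implies (p3 and not p1)).
      branch 2.1 (add (p4 and not (not p2 iff not p4))):
        (p4 and not (not p2 iff not p4)): α-rule — add p4, not (not p2 iff not p4).
        not (not p2 iff not p4): β-rule — branch into not p2, not not p4  //  not not p2, not p4.
          branch 2.1.1 (add not p2, not not p4):
            ○ open, literals {p2=F, p3=T, p4=T}.
          branch 2.1.2 (add not not p2, not p4):
            × closes — contains both p4 and not p4.
      branch 2.2 (add (p4 implies (p3 and not p1))):
        (p4 implies (p3 and not p1)): β-rule — branch into not p4  //  (p3 and not p1).
          branch 2.2.1 (add not p4):
            ○ open, literals {p3=T, p4=F}.
          branch 2.2.2 (add (p3 and not p1)):
            (p3 and not p1): α-rule — add p3, not p1.
            ○ open, literals {p1=F, p3=T}.
4 branches closed, 5 open.
Each open branch fixes some atoms; the unmentioned ones are free. Counting distinct full assignments: branch {p2=T, p3=F, p4=T} (p1) contributes 2 new; branch {p1=T, p2=T, p3=F, p4=T} (none free) contributes 0 new; branch {p2=F, p3=T, p4=T} (p1) contributes 2 new; branch {p3=T, p4=F} (p1, p2) contributes 4 new; branch {p1=F, p3=T} (p2, p4) contributes 1 new. Total: 9.

9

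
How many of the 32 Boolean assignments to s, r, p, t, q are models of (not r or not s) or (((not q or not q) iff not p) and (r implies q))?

26

Initial set: {((not r or not s) or (((not q or not q) iff not p) and (r implies q)))}.
((not r or not s) or (((not q or not q) iff not p) and (r implies q))): β-rule — branch into (not r or not s)  //  (((not q or not q) iff not p) and (r implies q)).
  branch 1 (add (not r or not s)):
    (not r or not s): β-rule — branch into not r  //  not s.
      branch 1.1 (add not r):
        ○ open, literals {r=0}.
      branch 1.2 (add not s):
        ○ open, literals {s=0}.
  branch 2 (add (((not q or not q) iff not p) and (r implies q))):
    (((not q or not q) iff not p) and (r implies q)): α-rule — add ((not q or not q) iff not p), (r implies q).
    ((not q or not q) iff not p): β-rule — branch into (not q or not q), not p  //  not (not q or not q), not not p.
      branch 2.1 (add (not q or not q), not p):
        (r implies q): β-rule — branch into not r  //  q.
          branch 2.1.1 (add not r):
            (not q or not q): β-rule — branch into not q  //  not q.
              branch 2.1.1.1 (add not q):
                ○ open, literals {p=0, q=0, r=0}.
              branch 2.1.1.2 (add not q):
                ○ open, literals {p=0, q=0, r=0}.
          branch 2.1.2 (add q):
            (not q or not q): β-rule — branch into not q  //  not q.
              branch 2.1.2.1 (add not q):
                × closes — contains both q and not q.
              branch 2.1.2.2 (add not q):
                × closes — contains both q and not q.
      branch 2.2 (add not (not q or not q), not not p):
        not (not q or not q): α-rule — add not not q, not not q.
        (r implies q): β-rule — branch into not r  //  q.
          branch 2.2.1 (add not r):
            ○ open, literals {p=1, q=1, r=0}.
          branch 2.2.2 (add q):
            ○ open, literals {p=1, q=1}.
2 branches closed, 6 open.
Each open branch fixes some atoms; the unmentioned ones are free. Counting distinct full assignments: branch {r=0} (s, p, t, q) contributes 16 new; branch {s=0} (r, p, t, q) contributes 8 new; branch {p=0, q=0, r=0} (s, t) contributes 0 new; branch {p=0, q=0, r=0} (s, t) contributes 0 new; branch {p=1, q=1, r=0} (s, t) contributes 0 new; branch {p=1, q=1} (s, r, t) contributes 2 new. Total: 26.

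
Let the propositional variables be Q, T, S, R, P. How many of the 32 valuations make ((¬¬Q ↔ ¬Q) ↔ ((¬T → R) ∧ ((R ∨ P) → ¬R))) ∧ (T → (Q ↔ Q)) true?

24

Initial set: {T (((¬¬Q ↔ ¬Q) ↔ ((¬T → R) ∧ ((R ∨ P) → ¬R))) ∧ (T → (Q ↔ Q)))}.
T (((¬¬Q ↔ ¬Q) ↔ ((¬T → R) ∧ ((R ∨ P) → ¬R))) ∧ (T → (Q ↔ Q))): α-rule — add T ((¬¬Q ↔ ¬Q) ↔ ((¬T → R) ∧ ((R ∨ P) → ¬R))), T (T → (Q ↔ Q)).
T ((¬¬Q ↔ ¬Q) ↔ ((¬T → R) ∧ ((R ∨ P) → ¬R))): β-rule — branch into T (¬¬Q ↔ ¬Q), T ((¬T → R) ∧ ((R ∨ P) → ¬R))  //  F (¬¬Q ↔ ¬Q), F ((¬T → R) ∧ ((R ∨ P) → ¬R)).
  branch 1 (add T (¬¬Q ↔ ¬Q), T ((¬T → R) ∧ ((R ∨ P) → ¬R))):
    T ((¬T → R) ∧ ((R ∨ P) → ¬R)): α-rule — add T (¬T → R), T ((R ∨ P) → ¬R).
    T (T → (Q ↔ Q)): β-rule — branch into F T  //  T (Q ↔ Q).
      branch 1.1 (add F T):
        T (¬¬Q ↔ ¬Q): β-rule — branch into T ¬¬Q, T ¬Q  //  F ¬¬Q, F ¬Q.
          branch 1.1.1 (add T ¬¬Q, T ¬Q):
            T ¬¬Q: drop double negation, giving T Q.
            × closes — contains both Q and ¬Q.
          branch 1.1.2 (add F ¬¬Q, F ¬Q):
            F ¬¬Q: drop double negation, giving F Q.
            × closes — contains both Q and ¬Q.
      branch 1.2 (add T (Q ↔ Q)):
        T (¬¬Q ↔ ¬Q): β-rule — branch into T ¬¬Q, T ¬Q  //  F ¬¬Q, F ¬Q.
          branch 1.2.1 (add T ¬¬Q, T ¬Q):
            T ¬¬Q: drop double negation, giving T Q.
            × closes — contains both Q and ¬Q.
          branch 1.2.2 (add F ¬¬Q, F ¬Q):
            F ¬¬Q: drop double negation, giving F Q.
            × closes — contains both Q and ¬Q.
  branch 2 (add F (¬¬Q ↔ ¬Q), F ((¬T → R) ∧ ((R ∨ P) → ¬R))):
    T (T → (Q ↔ Q)): β-rule — branch into F T  //  T (Q ↔ Q).
      branch 2.1 (add F T):
        F (¬¬Q ↔ ¬Q): β-rule — branch into T ¬¬Q, F ¬Q  //  F ¬¬Q, T ¬Q.
          branch 2.1.1 (add T ¬¬Q, F ¬Q):
            T ¬¬Q: drop double negation, giving T Q.
            F ((¬T → R) ∧ ((R ∨ P) → ¬R)): β-rule — branch into F (¬T → R)  //  F ((R ∨ P) → ¬R).
              branch 2.1.1.1 (add F (¬T → R)):
                F (¬T → R): α-rule — add T ¬T, F R.
                ○ open, literals {Q=1, R=0, T=0}.
              branch 2.1.1.2 (add F ((R ∨ P) → ¬R)):
                F ((R ∨ P) → ¬R): α-rule — add T (R ∨ P), F ¬R.
                T (R ∨ P): β-rule — branch into T R  //  T P.
                  branch 2.1.1.2.1 (add T R):
                    ○ open, literals {Q=1, R=1, T=0}.
                  branch 2.1.1.2.2 (add T P):
                    ○ open, literals {P=1, Q=1, R=1, T=0}.
          branch 2.1.2 (add F ¬¬Q, T ¬Q):
            F ¬¬Q: drop double negation, giving F Q.
            F ((¬T → R) ∧ ((R ∨ P) → ¬R)): β-rule — branch into F (¬T → R)  //  F ((R ∨ P) → ¬R).
              branch 2.1.2.1 (add F (¬T → R)):
                F (¬T → R): α-rule — add T ¬T, F R.
                ○ open, literals {Q=0, R=0, T=0}.
              branch 2.1.2.2 (add F ((R ∨ P) → ¬R)):
                F ((R ∨ P) → ¬R): α-rule — add T (R ∨ P), F ¬R.
                T (R ∨ P): β-rule — branch into T R  //  T P.
                  branch 2.1.2.2.1 (add T R):
                    ○ open, literals {Q=0, R=1, T=0}.
                  branch 2.1.2.2.2 (add T P):
                    ○ open, literals {P=1, Q=0, R=1, T=0}.
      branch 2.2 (add T (Q ↔ Q)):
        F (¬¬Q ↔ ¬Q): β-rule — branch into T ¬¬Q, F ¬Q  //  F ¬¬Q, T ¬Q.
          branch 2.2.1 (add T ¬¬Q, F ¬Q):
            T ¬¬Q: drop double negation, giving T Q.
            F ((¬T → R) ∧ ((R ∨ P) → ¬R)): β-rule — branch into F (¬T → R)  //  F ((R ∨ P) → ¬R).
              branch 2.2.1.1 (add F (¬T → R)):
                F (¬T → R): α-rule — add T ¬T, F R.
                T (Q ↔ Q): β-rule — branch into T Q, T Q  //  F Q, F Q.
                  branch 2.2.1.1.1 (add T Q, T Q):
                    ○ open, literals {Q=1, R=0, T=0}.
                  branch 2.2.1.1.2 (add F Q, F Q):
                    × closes — contains both Q and ¬Q.
              branch 2.2.1.2 (add F ((R ∨ P) → ¬R)):
                F ((R ∨ P) → ¬R): α-rule — add T (R ∨ P), F ¬R.
                T (Q ↔ Q): β-rule — branch into T Q, T Q  //  F Q, F Q.
                  branch 2.2.1.2.1 (add T Q, T Q):
                    T (R ∨ P): β-rule — branch into T R  //  T P.
                      branch 2.2.1.2.1.1 (add T R):
                        ○ open, literals {Q=1, R=1}.
                      branch 2.2.1.2.1.2 (add T P):
                        ○ open, literals {P=1, Q=1, R=1}.
                  branch 2.2.1.2.2 (add F Q, F Q):
                    × closes — contains both Q and ¬Q.
          branch 2.2.2 (add F ¬¬Q, T ¬Q):
            F ¬¬Q: drop double negation, giving F Q.
            F ((¬T → R) ∧ ((R ∨ P) → ¬R)): β-rule — branch into F (¬T → R)  //  F ((R ∨ P) → ¬R).
              branch 2.2.2.1 (add F (¬T → R)):
                F (¬T → R): α-rule — add T ¬T, F R.
                T (Q ↔ Q): β-rule — branch into T Q, T Q  //  F Q, F Q.
                  branch 2.2.2.1.1 (add T Q, T Q):
                    × closes — contains both Q and ¬Q.
                  branch 2.2.2.1.2 (add F Q, F Q):
                    ○ open, literals {Q=0, R=0, T=0}.
              branch 2.2.2.2 (add F ((R ∨ P) → ¬R)):
                F ((R ∨ P) → ¬R): α-rule — add T (R ∨ P), F ¬R.
                T (Q ↔ Q): β-rule — branch into T Q, T Q  //  F Q, F Q.
                  branch 2.2.2.2.1 (add T Q, T Q):
                    × closes — contains both Q and ¬Q.
                  branch 2.2.2.2.2 (add F Q, F Q):
                    T (R ∨ P): β-rule — branch into T R  //  T P.
                      branch 2.2.2.2.2.1 (add T R):
                        ○ open, literals {Q=0, R=1}.
                      branch 2.2.2.2.2.2 (add T P):
                        ○ open, literals {P=1, Q=0, R=1}.
8 branches closed, 12 open.
Each open branch fixes some atoms; the unmentioned ones are free. Counting distinct full assignments: branch {Q=1, R=0, T=0} (S, P) contributes 4 new; branch {Q=1, R=1, T=0} (S, P) contributes 4 new; branch {P=1, Q=1, R=1, T=0} (S) contributes 0 new; branch {Q=0, R=0, T=0} (S, P) contributes 4 new; branch {Q=0, R=1, T=0} (S, P) contributes 4 new; branch {P=1, Q=0, R=1, T=0} (S) contributes 0 new; branch {Q=1, R=0, T=0} (S, P) contributes 0 new; branch {Q=1, R=1} (T, S, P) contributes 4 new; branch {P=1, Q=1, R=1} (T, S) contributes 0 new; branch {Q=0, R=0, T=0} (S, P) contributes 0 new; branch {Q=0, R=1} (T, S, P) contributes 4 new; branch {P=1, Q=0, R=1} (T, S) contributes 0 new. Total: 24.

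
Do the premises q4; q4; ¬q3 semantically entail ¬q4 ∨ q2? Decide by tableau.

Initial set: {q4; q4; ¬q3; ¬(¬q4 ∨ q2)}.
¬(¬q4 ∨ q2): α-rule — add ¬¬q4, ¬q2.
○ open, literals {q2=F, q3=F, q4=T}.
0 branches closed, 1 open.
An open branch gives a countermodel: q2=F, q3=F, q4=T (unmentioned atoms arbitrary); the premises hold there but the conclusion fails.

No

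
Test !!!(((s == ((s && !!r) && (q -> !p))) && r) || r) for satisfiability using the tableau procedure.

Initial set: {!!!(((s == ((s && !!r) && (q -> !p))) && r) || r)}.
!!!(((s == ((s && !!r) && (q -> !p))) && r) || r): drop double negation, giving !(((s == ((s && !!r) && (q -> !p))) && r) || r).
!(((s == ((s && !!r) && (q -> !p))) && r) || r): α-rule — add !((s == ((s && !!r) && (q -> !p))) && r), !r.
!((s == ((s && !!r) && (q -> !p))) && r): β-rule — branch into !(s == ((s && !!r) && (q -> !p)))  //  !r.
  branch 1 (add !(s == ((s && !!r) && (q -> !p)))):
    !(s == ((s && !!r) && (q -> !p))): β-rule — branch into s, !((s && !!r) && (q -> !p))  //  !s, ((s && !!r) && (q -> !p)).
      branch 1.1 (add s, !((s && !!r) && (q -> !p))):
        !((s && !!r) && (q -> !p)): β-rule — branch into !(s && !!r)  //  !(q -> !p).
          branch 1.1.1 (add !(s && !!r)):
            !(s && !!r): β-rule — branch into !s  //  !!!r.
              branch 1.1.1.1 (add !s):
                × closes — contains both s and !s.
              branch 1.1.1.2 (add !!!r):
                !!!r: drop double negation, giving !r.
                ○ open, literals {r=0, s=1}.
          branch 1.1.2 (add !(q -> !p)):
            !(q -> !p): α-rule — add q, !!p.
            ○ open, literals {p=1, q=1, r=0, s=1}.
      branch 1.2 (add !s, ((s && !!r) && (q -> !p))):
        ((s && !!r) && (q -> !p)): α-rule — add (s && !!r), (q -> !p).
        (s && !!r): α-rule — add s, !!r.
        × closes — contains both s and !s.
  branch 2 (add !r):
    ○ open, literals {r=0}.
2 branches closed, 3 open.
An open branch gives a satisfying assignment: r=0, s=1.

Satisfiable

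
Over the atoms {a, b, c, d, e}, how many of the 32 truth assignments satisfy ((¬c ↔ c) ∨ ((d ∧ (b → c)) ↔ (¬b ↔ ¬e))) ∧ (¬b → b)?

Initial set: {(((¬c ↔ c) ∨ ((d ∧ (b → c)) ↔ (¬b ↔ ¬e))) ∧ (¬b → b))}.
(((¬c ↔ c) ∨ ((d ∧ (b → c)) ↔ (¬b ↔ ¬e))) ∧ (¬b → b)): α-rule — add ((¬c ↔ c) ∨ ((d ∧ (b → c)) ↔ (¬b ↔ ¬e))), (¬b → b).
((¬c ↔ c) ∨ ((d ∧ (b → c)) ↔ (¬b ↔ ¬e))): β-rule — branch into (¬c ↔ c)  //  ((d ∧ (b → c)) ↔ (¬b ↔ ¬e)).
  branch 1 (add (¬c ↔ c)):
    (¬b → b): β-rule — branch into ¬¬b  //  b.
      branch 1.1 (add ¬¬b):
        (¬c ↔ c): β-rule — branch into ¬c, c  //  ¬¬c, ¬c.
          branch 1.1.1 (add ¬c, c):
            × closes — contains both c and ¬c.
          branch 1.1.2 (add ¬¬c, ¬c):
            × closes — contains both c and ¬c.
      branch 1.2 (add b):
        (¬c ↔ c): β-rule — branch into ¬c, c  //  ¬¬c, ¬c.
          branch 1.2.1 (add ¬c, c):
            × closes — contains both c and ¬c.
          branch 1.2.2 (add ¬¬c, ¬c):
            × closes — contains both c and ¬c.
  branch 2 (add ((d ∧ (b → c)) ↔ (¬b ↔ ¬e))):
    (¬b → b): β-rule — branch into ¬¬b  //  b.
      branch 2.1 (add ¬¬b):
        ((d ∧ (b → c)) ↔ (¬b ↔ ¬e)): β-rule — branch into (d ∧ (b → c)), (¬b ↔ ¬e)  //  ¬(d ∧ (b → c)), ¬(¬b ↔ ¬e).
          branch 2.1.1 (add (d ∧ (b → c)), (¬b ↔ ¬e)):
            (d ∧ (b → c)): α-rule — add d, (b → c).
            (¬b ↔ ¬e): β-rule — branch into ¬b, ¬e  //  ¬¬b, ¬¬e.
              branch 2.1.1.1 (add ¬b, ¬e):
                × closes — contains both b and ¬b.
              branch 2.1.1.2 (add ¬¬b, ¬¬e):
                (b → c): β-rule — branch into ¬b  //  c.
                  branch 2.1.1.2.1 (add ¬b):
                    × closes — contains both b and ¬b.
                  branch 2.1.1.2.2 (add c):
                    ○ open, literals {b=1, c=1, d=1, e=1}.
          branch 2.1.2 (add ¬(d ∧ (b → c)), ¬(¬b ↔ ¬e)):
            ¬(d ∧ (b → c)): β-rule — branch into ¬d  //  ¬(b → c).
              branch 2.1.2.1 (add ¬d):
                ¬(¬b ↔ ¬e): β-rule — branch into ¬b, ¬¬e  //  ¬¬b, ¬e.
                  branch 2.1.2.1.1 (add ¬b, ¬¬e):
                    × closes — contains both b and ¬b.
                  branch 2.1.2.1.2 (add ¬¬b, ¬e):
                    ○ open, literals {b=1, d=0, e=0}.
              branch 2.1.2.2 (add ¬(b → c)):
                ¬(b → c): α-rule — add b, ¬c.
                ¬(¬b ↔ ¬e): β-rule — branch into ¬b, ¬¬e  //  ¬¬b, ¬e.
                  branch 2.1.2.2.1 (add ¬b, ¬¬e):
                    × closes — contains both b and ¬b.
                  branch 2.1.2.2.2 (add ¬¬b, ¬e):
                    ○ open, literals {b=1, c=0, e=0}.
      branch 2.2 (add b):
        ((d ∧ (b → c)) ↔ (¬b ↔ ¬e)): β-rule — branch into (d ∧ (b → c)), (¬b ↔ ¬e)  //  ¬(d ∧ (b → c)), ¬(¬b ↔ ¬e).
          branch 2.2.1 (add (d ∧ (b → c)), (¬b ↔ ¬e)):
            (d ∧ (b → c)): α-rule — add d, (b → c).
            (¬b ↔ ¬e): β-rule — branch into ¬b, ¬e  //  ¬¬b, ¬¬e.
              branch 2.2.1.1 (add ¬b, ¬e):
                × closes — contains both b and ¬b.
              branch 2.2.1.2 (add ¬¬b, ¬¬e):
                (b → c): β-rule — branch into ¬b  //  c.
                  branch 2.2.1.2.1 (add ¬b):
                    × closes — contains both b and ¬b.
                  branch 2.2.1.2.2 (add c):
                    ○ open, literals {b=1, c=1, d=1, e=1}.
          branch 2.2.2 (add ¬(d ∧ (b → c)), ¬(¬b ↔ ¬e)):
            ¬(d ∧ (b → c)): β-rule — branch into ¬d  //  ¬(b → c).
              branch 2.2.2.1 (add ¬d):
                ¬(¬b ↔ ¬e): β-rule — branch into ¬b, ¬¬e  //  ¬¬b, ¬e.
                  branch 2.2.2.1.1 (add ¬b, ¬¬e):
                    × closes — contains both b and ¬b.
                  branch 2.2.2.1.2 (add ¬¬b, ¬e):
                    ○ open, literals {b=1, d=0, e=0}.
              branch 2.2.2.2 (add ¬(b → c)):
                ¬(b → c): α-rule — add b, ¬c.
                ¬(¬b ↔ ¬e): β-rule — branch into ¬b, ¬¬e  //  ¬¬b, ¬e.
                  branch 2.2.2.2.1 (add ¬b, ¬¬e):
                    × closes — contains both b and ¬b.
                  branch 2.2.2.2.2 (add ¬¬b, ¬e):
                    ○ open, literals {b=1, c=0, e=0}.
12 branches closed, 6 open.
Each open branch fixes some atoms; the unmentioned ones are free. Counting distinct full assignments: branch {b=1, c=1, d=1, e=1} (a) contributes 2 new; branch {b=1, d=0, e=0} (a, c) contributes 4 new; branch {b=1, c=0, e=0} (a, d) contributes 2 new; branch {b=1, c=1, d=1, e=1} (a) contributes 0 new; branch {b=1, d=0, e=0} (a, c) contributes 0 new; branch {b=1, c=0, e=0} (a, d) contributes 0 new. Total: 8.

8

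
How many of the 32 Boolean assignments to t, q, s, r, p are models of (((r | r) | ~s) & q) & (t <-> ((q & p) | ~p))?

6

Initial set: {((((r | r) | ~s) & q) & (t <-> ((q & p) | ~p)))}.
((((r | r) | ~s) & q) & (t <-> ((q & p) | ~p))): α-rule — add (((r | r) | ~s) & q), (t <-> ((q & p) | ~p)).
(((r | r) | ~s) & q): α-rule — add ((r | r) | ~s), q.
(t <-> ((q & p) | ~p)): β-rule — branch into t, ((q & p) | ~p)  //  ~t, ~((q & p) | ~p).
  branch 1 (add t, ((q & p) | ~p)):
    ((r | r) | ~s): β-rule — branch into (r | r)  //  ~s.
      branch 1.1 (add (r | r)):
        ((q & p) | ~p): β-rule — branch into (q & p)  //  ~p.
          branch 1.1.1 (add (q & p)):
            (q & p): α-rule — add q, p.
            (r | r): β-rule — branch into r  //  r.
              branch 1.1.1.1 (add r):
                ○ open, literals {p=true, q=true, r=true, t=true}.
              branch 1.1.1.2 (add r):
                ○ open, literals {p=true, q=true, r=true, t=true}.
          branch 1.1.2 (add ~p):
            (r | r): β-rule — branch into r  //  r.
              branch 1.1.2.1 (add r):
                ○ open, literals {p=false, q=true, r=true, t=true}.
              branch 1.1.2.2 (add r):
                ○ open, literals {p=false, q=true, r=true, t=true}.
      branch 1.2 (add ~s):
        ((q & p) | ~p): β-rule — branch into (q & p)  //  ~p.
          branch 1.2.1 (add (q & p)):
            (q & p): α-rule — add q, p.
            ○ open, literals {p=true, q=true, s=false, t=true}.
          branch 1.2.2 (add ~p):
            ○ open, literals {p=false, q=true, s=false, t=true}.
  branch 2 (add ~t, ~((q & p) | ~p)):
    ~((q & p) | ~p): α-rule — add ~(q & p), ~~p.
    ((r | r) | ~s): β-rule — branch into (r | r)  //  ~s.
      branch 2.1 (add (r | r)):
        ~(q & p): β-rule — branch into ~q  //  ~p.
          branch 2.1.1 (add ~q):
            × closes — contains both q and ~q.
          branch 2.1.2 (add ~p):
            × closes — contains both p and ~p.
      branch 2.2 (add ~s):
        ~(q & p): β-rule — branch into ~q  //  ~p.
          branch 2.2.1 (add ~q):
            × closes — contains both q and ~q.
          branch 2.2.2 (add ~p):
            × closes — contains both p and ~p.
4 branches closed, 6 open.
Each open branch fixes some atoms; the unmentioned ones are free. Counting distinct full assignments: branch {p=true, q=true, r=true, t=true} (s) contributes 2 new; branch {p=true, q=true, r=true, t=true} (s) contributes 0 new; branch {p=false, q=true, r=true, t=true} (s) contributes 2 new; branch {p=false, q=true, r=true, t=true} (s) contributes 0 new; branch {p=true, q=true, s=false, t=true} (r) contributes 1 new; branch {p=false, q=true, s=false, t=true} (r) contributes 1 new. Total: 6.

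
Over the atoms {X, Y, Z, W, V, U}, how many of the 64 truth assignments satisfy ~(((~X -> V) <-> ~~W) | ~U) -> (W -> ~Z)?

Initial set: {(~(((~X -> V) <-> ~~W) | ~U) -> (W -> ~Z))}.
(~(((~X -> V) <-> ~~W) | ~U) -> (W -> ~Z)): β-rule — branch into ~~(((~X -> V) <-> ~~W) | ~U)  //  (W -> ~Z).
  branch 1 (add ~~(((~X -> V) <-> ~~W) | ~U)):
    ~~(((~X -> V) <-> ~~W) | ~U): β-rule — branch into ((~X -> V) <-> ~~W)  //  ~U.
      branch 1.1 (add ((~X -> V) <-> ~~W)):
        ((~X -> V) <-> ~~W): β-rule — branch into (~X -> V), ~~W  //  ~(~X -> V), ~~~W.
          branch 1.1.1 (add (~X -> V), ~~W):
            ~~W: drop double negation, giving W.
            (~X -> V): β-rule — branch into ~~X  //  V.
              branch 1.1.1.1 (add ~~X):
                ○ open, literals {W=1, X=1}.
              branch 1.1.1.2 (add V):
                ○ open, literals {V=1, W=1}.
          branch 1.1.2 (add ~(~X -> V), ~~~W):
            ~(~X -> V): α-rule — add ~X, ~V.
            ~~~W: drop double negation, giving ~W.
            ○ open, literals {V=0, W=0, X=0}.
      branch 1.2 (add ~U):
        ○ open, literals {U=0}.
  branch 2 (add (W -> ~Z)):
    (W -> ~Z): β-rule — branch into ~W  //  ~Z.
      branch 2.1 (add ~W):
        ○ open, literals {W=0}.
      branch 2.2 (add ~Z):
        ○ open, literals {Z=0}.
0 branches closed, 6 open.
Each open branch fixes some atoms; the unmentioned ones are free. Counting distinct full assignments: branch {W=1, X=1} (Y, Z, V, U) contributes 16 new; branch {V=1, W=1} (X, Y, Z, U) contributes 8 new; branch {V=0, W=0, X=0} (Y, Z, U) contributes 8 new; branch {U=0} (X, Y, Z, W, V) contributes 16 new; branch {W=0} (X, Y, Z, V, U) contributes 12 new; branch {Z=0} (X, Y, W, V, U) contributes 2 new. Total: 62.

62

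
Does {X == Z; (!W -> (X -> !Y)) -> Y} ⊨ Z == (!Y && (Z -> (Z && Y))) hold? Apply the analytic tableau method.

Initial set: {(X == Z); ((!W -> (X -> !Y)) -> Y); !(Z == (!Y && (Z -> (Z && Y))))}.
(X == Z): β-rule — branch into X, Z  //  !X, !Z.
  branch 1 (add X, Z):
    ((!W -> (X -> !Y)) -> Y): β-rule — branch into !(!W -> (X -> !Y))  //  Y.
      branch 1.1 (add !(!W -> (X -> !Y))):
        !(!W -> (X -> !Y)): α-rule — add !W, !(X -> !Y).
        !(X -> !Y): α-rule — add X, !!Y.
        !(Z == (!Y && (Z -> (Z && Y)))): β-rule — branch into Z, !(!Y && (Z -> (Z && Y)))  //  !Z, (!Y && (Z -> (Z && Y))).
          branch 1.1.1 (add Z, !(!Y && (Z -> (Z && Y)))):
            !(!Y && (Z -> (Z && Y))): β-rule — branch into !!Y  //  !(Z -> (Z && Y)).
              branch 1.1.1.1 (add !!Y):
                ○ open, literals {W=false, X=true, Y=true, Z=true}.
              branch 1.1.1.2 (add !(Z -> (Z && Y))):
                !(Z -> (Z && Y)): α-rule — add Z, !(Z && Y).
                !(Z && Y): β-rule — branch into !Z  //  !Y.
                  branch 1.1.1.2.1 (add !Z):
                    × closes — contains both Z and !Z.
                  branch 1.1.1.2.2 (add !Y):
                    × closes — contains both Y and !Y.
          branch 1.1.2 (add !Z, (!Y && (Z -> (Z && Y)))):
            × closes — contains both Z and !Z.
      branch 1.2 (add Y):
        !(Z == (!Y && (Z -> (Z && Y)))): β-rule — branch into Z, !(!Y && (Z -> (Z && Y)))  //  !Z, (!Y && (Z -> (Z && Y))).
          branch 1.2.1 (add Z, !(!Y && (Z -> (Z && Y)))):
            !(!Y && (Z -> (Z && Y))): β-rule — branch into !!Y  //  !(Z -> (Z && Y)).
              branch 1.2.1.1 (add !!Y):
                ○ open, literals {X=true, Y=true, Z=true}.
              branch 1.2.1.2 (add !(Z -> (Z && Y))):
                !(Z -> (Z && Y)): α-rule — add Z, !(Z && Y).
                !(Z && Y): β-rule — branch into !Z  //  !Y.
                  branch 1.2.1.2.1 (add !Z):
                    × closes — contains both Z and !Z.
                  branch 1.2.1.2.2 (add !Y):
                    × closes — contains both Y and !Y.
          branch 1.2.2 (add !Z, (!Y && (Z -> (Z && Y)))):
            × closes — contains both Z and !Z.
  branch 2 (add !X, !Z):
    ((!W -> (X -> !Y)) -> Y): β-rule — branch into !(!W -> (X -> !Y))  //  Y.
      branch 2.1 (add !(!W -> (X -> !Y))):
        !(!W -> (X -> !Y)): α-rule — add !W, !(X -> !Y).
        !(X -> !Y): α-rule — add X, !!Y.
        × closes — contains both X and !X.
      branch 2.2 (add Y):
        !(Z == (!Y && (Z -> (Z && Y)))): β-rule — branch into Z, !(!Y && (Z -> (Z && Y)))  //  !Z, (!Y && (Z -> (Z && Y))).
          branch 2.2.1 (add Z, !(!Y && (Z -> (Z && Y)))):
            × closes — contains both Z and !Z.
          branch 2.2.2 (add !Z, (!Y && (Z -> (Z && Y)))):
            (!Y && (Z -> (Z && Y))): α-rule — add !Y, (Z -> (Z && Y)).
            × closes — contains both Y and !Y.
9 branches closed, 2 open.
An open branch gives a countermodel: W=false, X=true, Y=true, Z=true (unmentioned atoms arbitrary); the premises hold there but the conclusion fails.

No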